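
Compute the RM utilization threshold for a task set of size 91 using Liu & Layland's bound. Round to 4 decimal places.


Compute 2^(1/91) = 1.0076460851
Subtract 1: 1.0076460851 - 1 = 0.0076460851
Multiply by n: 91 * 0.0076460851 = 0.6957937441
Round to 4 dp: 0.6958

0.6958


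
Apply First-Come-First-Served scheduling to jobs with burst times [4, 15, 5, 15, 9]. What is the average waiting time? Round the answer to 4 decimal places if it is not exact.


FCFS order (as given): [4, 15, 5, 15, 9]
Waiting times:
  Job 1: wait = 0
  Job 2: wait = 4
  Job 3: wait = 19
  Job 4: wait = 24
  Job 5: wait = 39
Sum of waiting times = 86
Average waiting time = 86/5 = 17.2

17.2


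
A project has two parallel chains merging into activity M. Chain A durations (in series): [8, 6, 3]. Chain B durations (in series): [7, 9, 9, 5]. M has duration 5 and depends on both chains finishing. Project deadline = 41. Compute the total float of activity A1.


Forward pass: ES(A1) = sum of predecessors on chain A = 0
EF = ES + duration = 0 + 8 = 8
Backward pass: LF(M) = deadline = 41; LS(M) = 41 - 5 = 36
LF(A1) = LS(M) - sum(successors on chain A) = 36 - 9 = 27
LS = LF - duration = 27 - 8 = 19
Total float = LS - ES = 19 - 0 = 19

19


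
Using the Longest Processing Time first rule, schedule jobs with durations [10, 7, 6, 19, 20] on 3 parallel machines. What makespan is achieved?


Sort jobs in decreasing order (LPT): [20, 19, 10, 7, 6]
Assign each job to the least loaded machine:
  Machine 1: jobs [20], load = 20
  Machine 2: jobs [19], load = 19
  Machine 3: jobs [10, 7, 6], load = 23
Makespan = max load = 23

23


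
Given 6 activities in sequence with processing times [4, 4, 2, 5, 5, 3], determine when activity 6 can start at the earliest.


Activity 6 starts after activities 1 through 5 complete.
Predecessor durations: [4, 4, 2, 5, 5]
ES = 4 + 4 + 2 + 5 + 5 = 20

20


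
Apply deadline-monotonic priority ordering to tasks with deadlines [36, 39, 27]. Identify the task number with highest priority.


Sort tasks by relative deadline (ascending):
  Task 3: deadline = 27
  Task 1: deadline = 36
  Task 2: deadline = 39
Priority order (highest first): [3, 1, 2]
Highest priority task = 3

3


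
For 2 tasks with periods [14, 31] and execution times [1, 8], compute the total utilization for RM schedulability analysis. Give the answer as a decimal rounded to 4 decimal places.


Compute individual utilizations (exact fractions):
  Task 1: C/T = 1/14 (approx. 0.0714)
  Task 2: C/T = 8/31 (approx. 0.2581)
Total utilization U = 1/14 + 8/31 = 143/434
Rounded to 4 decimal places: U = 0.3295
RM (Liu & Layland) bound for 2 tasks = 0.828427; compare with U = 143/434 (approx. 0.329493)
U <= bound, so schedulable by RM sufficient condition.

0.3295


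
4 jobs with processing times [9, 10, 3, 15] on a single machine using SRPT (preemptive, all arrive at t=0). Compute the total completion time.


Since all jobs arrive at t=0, SRPT equals SPT ordering.
SPT order: [3, 9, 10, 15]
Completion times:
  Job 1: p=3, C=3
  Job 2: p=9, C=12
  Job 3: p=10, C=22
  Job 4: p=15, C=37
Total completion time = 3 + 12 + 22 + 37 = 74

74


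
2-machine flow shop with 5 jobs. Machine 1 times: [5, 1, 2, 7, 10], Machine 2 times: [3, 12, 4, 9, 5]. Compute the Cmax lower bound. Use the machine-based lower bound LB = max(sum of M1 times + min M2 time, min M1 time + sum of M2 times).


LB1 = sum(M1 times) + min(M2 times) = 25 + 3 = 28
LB2 = min(M1 times) + sum(M2 times) = 1 + 33 = 34
Lower bound = max(LB1, LB2) = max(28, 34) = 34

34


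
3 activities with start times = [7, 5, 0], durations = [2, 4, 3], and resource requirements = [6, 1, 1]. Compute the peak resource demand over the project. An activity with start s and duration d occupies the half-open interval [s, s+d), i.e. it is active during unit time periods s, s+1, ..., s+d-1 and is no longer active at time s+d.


Each activity i is active on [start_i, start_i + duration_i).
Compute total resource usage per time slot:
  t=0: active resources = [1], total = 1
  t=1: active resources = [1], total = 1
  t=2: active resources = [1], total = 1
  t=3: active resources = [], total = 0
  t=4: active resources = [], total = 0
  t=5: active resources = [1], total = 1
  t=6: active resources = [1], total = 1
  t=7: active resources = [6, 1], total = 7
  t=8: active resources = [6, 1], total = 7
Peak resource demand = 7

7


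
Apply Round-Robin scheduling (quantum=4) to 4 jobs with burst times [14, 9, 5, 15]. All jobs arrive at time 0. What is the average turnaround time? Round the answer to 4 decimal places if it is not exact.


Time quantum = 4
Execution trace:
  J1 runs 4 units, time = 4
  J2 runs 4 units, time = 8
  J3 runs 4 units, time = 12
  J4 runs 4 units, time = 16
  J1 runs 4 units, time = 20
  J2 runs 4 units, time = 24
  J3 runs 1 units, time = 25
  J4 runs 4 units, time = 29
  J1 runs 4 units, time = 33
  J2 runs 1 units, time = 34
  J4 runs 4 units, time = 38
  J1 runs 2 units, time = 40
  J4 runs 3 units, time = 43
Finish times: [40, 34, 25, 43]
Average turnaround = 142/4 = 35.5

35.5


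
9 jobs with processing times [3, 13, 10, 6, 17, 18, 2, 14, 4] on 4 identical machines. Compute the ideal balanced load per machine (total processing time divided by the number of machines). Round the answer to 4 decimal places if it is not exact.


Total processing time = 3 + 13 + 10 + 6 + 17 + 18 + 2 + 14 + 4 = 87
Number of machines = 4
Ideal balanced load = 87 / 4 = 21.75

21.75


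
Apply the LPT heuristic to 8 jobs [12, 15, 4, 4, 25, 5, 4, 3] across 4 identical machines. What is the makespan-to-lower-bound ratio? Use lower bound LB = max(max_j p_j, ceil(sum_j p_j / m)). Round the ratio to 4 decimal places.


LPT order: [25, 15, 12, 5, 4, 4, 4, 3]
Machine loads after assignment: [25, 15, 16, 16]
LPT makespan = 25
Lower bound = max(max_job, ceil(total/4)) = max(25, 18) = 25
Ratio = 25 / 25 = 1.0

1.0


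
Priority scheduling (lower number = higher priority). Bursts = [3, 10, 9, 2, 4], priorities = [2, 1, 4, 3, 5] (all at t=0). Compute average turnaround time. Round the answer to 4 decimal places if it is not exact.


Sort by priority (ascending = highest first):
Order: [(1, 10), (2, 3), (3, 2), (4, 9), (5, 4)]
Completion times:
  Priority 1, burst=10, C=10
  Priority 2, burst=3, C=13
  Priority 3, burst=2, C=15
  Priority 4, burst=9, C=24
  Priority 5, burst=4, C=28
Average turnaround = 90/5 = 18.0

18.0


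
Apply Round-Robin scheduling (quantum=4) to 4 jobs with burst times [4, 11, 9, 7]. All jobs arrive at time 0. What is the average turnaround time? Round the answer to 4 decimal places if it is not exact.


Time quantum = 4
Execution trace:
  J1 runs 4 units, time = 4
  J2 runs 4 units, time = 8
  J3 runs 4 units, time = 12
  J4 runs 4 units, time = 16
  J2 runs 4 units, time = 20
  J3 runs 4 units, time = 24
  J4 runs 3 units, time = 27
  J2 runs 3 units, time = 30
  J3 runs 1 units, time = 31
Finish times: [4, 30, 31, 27]
Average turnaround = 92/4 = 23.0

23.0


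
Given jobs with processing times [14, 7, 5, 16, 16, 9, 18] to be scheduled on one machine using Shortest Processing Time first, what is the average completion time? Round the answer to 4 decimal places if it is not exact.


Sort jobs by processing time (SPT order): [5, 7, 9, 14, 16, 16, 18]
Compute completion times sequentially:
  Job 1: processing = 5, completes at 5
  Job 2: processing = 7, completes at 12
  Job 3: processing = 9, completes at 21
  Job 4: processing = 14, completes at 35
  Job 5: processing = 16, completes at 51
  Job 6: processing = 16, completes at 67
  Job 7: processing = 18, completes at 85
Sum of completion times = 276
Average completion time = 276/7 = 39.4286

39.4286


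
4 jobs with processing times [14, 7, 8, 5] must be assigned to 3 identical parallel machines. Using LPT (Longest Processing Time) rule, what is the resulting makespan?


Sort jobs in decreasing order (LPT): [14, 8, 7, 5]
Assign each job to the least loaded machine:
  Machine 1: jobs [14], load = 14
  Machine 2: jobs [8], load = 8
  Machine 3: jobs [7, 5], load = 12
Makespan = max load = 14

14


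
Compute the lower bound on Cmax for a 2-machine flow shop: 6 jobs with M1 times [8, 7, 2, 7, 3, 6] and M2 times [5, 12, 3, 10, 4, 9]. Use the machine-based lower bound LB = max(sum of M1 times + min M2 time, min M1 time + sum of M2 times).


LB1 = sum(M1 times) + min(M2 times) = 33 + 3 = 36
LB2 = min(M1 times) + sum(M2 times) = 2 + 43 = 45
Lower bound = max(LB1, LB2) = max(36, 45) = 45

45


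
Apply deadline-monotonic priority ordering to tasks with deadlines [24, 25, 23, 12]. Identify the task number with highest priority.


Sort tasks by relative deadline (ascending):
  Task 4: deadline = 12
  Task 3: deadline = 23
  Task 1: deadline = 24
  Task 2: deadline = 25
Priority order (highest first): [4, 3, 1, 2]
Highest priority task = 4

4


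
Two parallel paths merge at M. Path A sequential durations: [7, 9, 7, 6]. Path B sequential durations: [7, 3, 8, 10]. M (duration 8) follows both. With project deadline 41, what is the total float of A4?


Forward pass: ES(A4) = sum of predecessors on chain A = 23
EF = ES + duration = 23 + 6 = 29
Backward pass: LF(M) = deadline = 41; LS(M) = 41 - 8 = 33
LF(A4) = LS(M) - sum(successors on chain A) = 33 - 0 = 33
LS = LF - duration = 33 - 6 = 27
Total float = LS - ES = 27 - 23 = 4

4


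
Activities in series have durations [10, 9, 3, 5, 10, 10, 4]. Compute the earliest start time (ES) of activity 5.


Activity 5 starts after activities 1 through 4 complete.
Predecessor durations: [10, 9, 3, 5]
ES = 10 + 9 + 3 + 5 = 27

27


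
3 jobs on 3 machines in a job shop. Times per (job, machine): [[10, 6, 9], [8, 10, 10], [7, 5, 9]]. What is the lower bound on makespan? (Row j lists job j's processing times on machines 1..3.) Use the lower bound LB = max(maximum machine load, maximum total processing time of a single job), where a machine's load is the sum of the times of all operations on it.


Machine loads:
  Machine 1: 10 + 8 + 7 = 25
  Machine 2: 6 + 10 + 5 = 21
  Machine 3: 9 + 10 + 9 = 28
Max machine load = 28
Job totals:
  Job 1: 25
  Job 2: 28
  Job 3: 21
Max job total = 28
Lower bound = max(28, 28) = 28

28


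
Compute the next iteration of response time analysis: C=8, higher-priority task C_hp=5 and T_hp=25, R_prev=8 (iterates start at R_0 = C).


R_next = C + ceil(R_prev / T_hp) * C_hp
ceil(8 / 25) = ceil(0.32) = 1
Interference = 1 * 5 = 5
R_next = 8 + 5 = 13

13


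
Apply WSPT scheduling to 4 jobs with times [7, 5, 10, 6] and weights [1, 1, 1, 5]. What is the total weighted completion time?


Compute p/w ratios and sort ascending (WSPT): [(6, 5), (5, 1), (7, 1), (10, 1)]
Compute weighted completion times:
  Job (p=6,w=5): C=6, w*C=5*6=30
  Job (p=5,w=1): C=11, w*C=1*11=11
  Job (p=7,w=1): C=18, w*C=1*18=18
  Job (p=10,w=1): C=28, w*C=1*28=28
Total weighted completion time = 87

87


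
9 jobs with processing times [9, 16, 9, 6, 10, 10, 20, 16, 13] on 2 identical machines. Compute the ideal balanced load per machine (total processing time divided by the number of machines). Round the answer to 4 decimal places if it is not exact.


Total processing time = 9 + 16 + 9 + 6 + 10 + 10 + 20 + 16 + 13 = 109
Number of machines = 2
Ideal balanced load = 109 / 2 = 54.5

54.5


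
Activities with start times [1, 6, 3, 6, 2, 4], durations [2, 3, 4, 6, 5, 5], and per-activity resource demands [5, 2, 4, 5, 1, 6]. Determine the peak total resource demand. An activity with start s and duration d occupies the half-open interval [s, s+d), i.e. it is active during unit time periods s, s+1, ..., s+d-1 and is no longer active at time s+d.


Each activity i is active on [start_i, start_i + duration_i).
Compute total resource usage per time slot:
  t=0: active resources = [], total = 0
  t=1: active resources = [5], total = 5
  t=2: active resources = [5, 1], total = 6
  t=3: active resources = [4, 1], total = 5
  t=4: active resources = [4, 1, 6], total = 11
  t=5: active resources = [4, 1, 6], total = 11
  t=6: active resources = [2, 4, 5, 1, 6], total = 18
  t=7: active resources = [2, 5, 6], total = 13
  t=8: active resources = [2, 5, 6], total = 13
  t=9: active resources = [5], total = 5
  t=10: active resources = [5], total = 5
  t=11: active resources = [5], total = 5
Peak resource demand = 18

18


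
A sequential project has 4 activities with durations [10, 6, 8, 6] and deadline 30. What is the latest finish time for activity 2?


LF(activity 2) = deadline - sum of successor durations
Successors: activities 3 through 4 with durations [8, 6]
Sum of successor durations = 14
LF = 30 - 14 = 16

16


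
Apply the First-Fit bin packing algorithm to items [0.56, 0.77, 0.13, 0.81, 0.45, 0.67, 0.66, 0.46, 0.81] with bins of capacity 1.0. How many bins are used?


Place items sequentially using First-Fit:
  Item 0.56 -> new Bin 1
  Item 0.77 -> new Bin 2
  Item 0.13 -> Bin 1 (now 0.69)
  Item 0.81 -> new Bin 3
  Item 0.45 -> new Bin 4
  Item 0.67 -> new Bin 5
  Item 0.66 -> new Bin 6
  Item 0.46 -> Bin 4 (now 0.91)
  Item 0.81 -> new Bin 7
Total bins used = 7

7


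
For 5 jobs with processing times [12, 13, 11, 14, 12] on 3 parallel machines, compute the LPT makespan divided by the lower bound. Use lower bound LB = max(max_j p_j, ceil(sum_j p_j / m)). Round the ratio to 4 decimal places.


LPT order: [14, 13, 12, 12, 11]
Machine loads after assignment: [14, 24, 24]
LPT makespan = 24
Lower bound = max(max_job, ceil(total/3)) = max(14, 21) = 21
Ratio = 24 / 21 = 1.1429

1.1429


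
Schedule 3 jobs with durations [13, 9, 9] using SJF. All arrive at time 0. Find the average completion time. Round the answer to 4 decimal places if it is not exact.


SJF order (ascending): [9, 9, 13]
Completion times:
  Job 1: burst=9, C=9
  Job 2: burst=9, C=18
  Job 3: burst=13, C=31
Average completion = 58/3 = 19.3333

19.3333


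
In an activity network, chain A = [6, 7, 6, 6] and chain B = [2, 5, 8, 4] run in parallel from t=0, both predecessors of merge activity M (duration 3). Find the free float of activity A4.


ES(A4) = sum of predecessors on chain A = 19
EF(A4) = ES + duration = 19 + 6 = 25
Successor of A4 is M. ES(M) = max(sum(A), sum(B)) = max(25, 19) = 25
Free float = ES(successor) - EF(current) = 25 - 25 = 0

0


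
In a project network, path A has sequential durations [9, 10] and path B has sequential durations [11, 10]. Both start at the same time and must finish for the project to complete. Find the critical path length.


Path A total = 9 + 10 = 19
Path B total = 11 + 10 = 21
Critical path = longest path = max(19, 21) = 21

21


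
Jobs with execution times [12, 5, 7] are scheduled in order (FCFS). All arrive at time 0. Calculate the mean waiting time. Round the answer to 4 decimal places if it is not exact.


FCFS order (as given): [12, 5, 7]
Waiting times:
  Job 1: wait = 0
  Job 2: wait = 12
  Job 3: wait = 17
Sum of waiting times = 29
Average waiting time = 29/3 = 9.6667

9.6667


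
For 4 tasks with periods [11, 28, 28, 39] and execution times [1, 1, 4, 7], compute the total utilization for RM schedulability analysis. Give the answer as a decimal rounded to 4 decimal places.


Compute individual utilizations (exact fractions):
  Task 1: C/T = 1/11 (approx. 0.0909)
  Task 2: C/T = 1/28 (approx. 0.0357)
  Task 3: C/T = 4/28 = 1/7 (approx. 0.1429)
  Task 4: C/T = 7/39 (approx. 0.1795)
Total utilization U = 1/11 + 1/28 + 1/7 + 7/39 = 5393/12012
Rounded to 4 decimal places: U = 0.4490
RM (Liu & Layland) bound for 4 tasks = 0.756828; compare with U = 5393/12012 (approx. 0.448968)
U <= bound, so schedulable by RM sufficient condition.

0.4490


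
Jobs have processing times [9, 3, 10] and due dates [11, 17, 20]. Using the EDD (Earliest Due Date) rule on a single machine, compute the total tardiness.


Sort by due date (EDD order): [(9, 11), (3, 17), (10, 20)]
Compute completion times and tardiness:
  Job 1: p=9, d=11, C=9, tardiness=max(0,9-11)=0
  Job 2: p=3, d=17, C=12, tardiness=max(0,12-17)=0
  Job 3: p=10, d=20, C=22, tardiness=max(0,22-20)=2
Total tardiness = 2

2


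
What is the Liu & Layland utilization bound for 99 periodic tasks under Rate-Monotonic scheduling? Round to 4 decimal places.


Compute 2^(1/99) = 1.0070260544
Subtract 1: 1.0070260544 - 1 = 0.0070260544
Multiply by n: 99 * 0.0070260544 = 0.6955793856
Round to 4 dp: 0.6956

0.6956


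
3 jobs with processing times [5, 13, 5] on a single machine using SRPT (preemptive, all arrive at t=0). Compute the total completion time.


Since all jobs arrive at t=0, SRPT equals SPT ordering.
SPT order: [5, 5, 13]
Completion times:
  Job 1: p=5, C=5
  Job 2: p=5, C=10
  Job 3: p=13, C=23
Total completion time = 5 + 10 + 23 = 38

38


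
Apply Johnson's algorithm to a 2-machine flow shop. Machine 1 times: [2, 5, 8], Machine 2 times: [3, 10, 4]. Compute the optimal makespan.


Apply Johnson's rule:
  Group 1 (a <= b): [(1, 2, 3), (2, 5, 10)]
  Group 2 (a > b): [(3, 8, 4)]
Optimal job order: [1, 2, 3]
Schedule:
  Job 1: M1 done at 2, M2 done at 5
  Job 2: M1 done at 7, M2 done at 17
  Job 3: M1 done at 15, M2 done at 21
Makespan = 21

21


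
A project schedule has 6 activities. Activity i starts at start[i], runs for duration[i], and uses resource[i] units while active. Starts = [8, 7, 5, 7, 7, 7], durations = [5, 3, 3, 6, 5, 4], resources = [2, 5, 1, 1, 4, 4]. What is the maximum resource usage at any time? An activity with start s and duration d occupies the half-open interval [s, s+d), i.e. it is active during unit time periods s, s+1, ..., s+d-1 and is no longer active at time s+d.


Each activity i is active on [start_i, start_i + duration_i).
Compute total resource usage per time slot:
  t=0: active resources = [], total = 0
  t=1: active resources = [], total = 0
  t=2: active resources = [], total = 0
  t=3: active resources = [], total = 0
  t=4: active resources = [], total = 0
  t=5: active resources = [1], total = 1
  t=6: active resources = [1], total = 1
  t=7: active resources = [5, 1, 1, 4, 4], total = 15
  t=8: active resources = [2, 5, 1, 4, 4], total = 16
  t=9: active resources = [2, 5, 1, 4, 4], total = 16
  t=10: active resources = [2, 1, 4, 4], total = 11
  t=11: active resources = [2, 1, 4], total = 7
  t=12: active resources = [2, 1], total = 3
Peak resource demand = 16

16


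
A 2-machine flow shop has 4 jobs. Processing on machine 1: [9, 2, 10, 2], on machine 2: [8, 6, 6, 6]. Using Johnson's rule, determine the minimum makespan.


Apply Johnson's rule:
  Group 1 (a <= b): [(2, 2, 6), (4, 2, 6)]
  Group 2 (a > b): [(1, 9, 8), (3, 10, 6)]
Optimal job order: [2, 4, 1, 3]
Schedule:
  Job 2: M1 done at 2, M2 done at 8
  Job 4: M1 done at 4, M2 done at 14
  Job 1: M1 done at 13, M2 done at 22
  Job 3: M1 done at 23, M2 done at 29
Makespan = 29

29


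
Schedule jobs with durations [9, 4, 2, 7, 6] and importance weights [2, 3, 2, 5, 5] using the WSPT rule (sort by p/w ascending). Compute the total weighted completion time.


Compute p/w ratios and sort ascending (WSPT): [(2, 2), (6, 5), (4, 3), (7, 5), (9, 2)]
Compute weighted completion times:
  Job (p=2,w=2): C=2, w*C=2*2=4
  Job (p=6,w=5): C=8, w*C=5*8=40
  Job (p=4,w=3): C=12, w*C=3*12=36
  Job (p=7,w=5): C=19, w*C=5*19=95
  Job (p=9,w=2): C=28, w*C=2*28=56
Total weighted completion time = 231

231


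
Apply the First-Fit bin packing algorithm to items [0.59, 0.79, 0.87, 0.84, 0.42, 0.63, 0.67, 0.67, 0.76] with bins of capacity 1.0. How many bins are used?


Place items sequentially using First-Fit:
  Item 0.59 -> new Bin 1
  Item 0.79 -> new Bin 2
  Item 0.87 -> new Bin 3
  Item 0.84 -> new Bin 4
  Item 0.42 -> new Bin 5
  Item 0.63 -> new Bin 6
  Item 0.67 -> new Bin 7
  Item 0.67 -> new Bin 8
  Item 0.76 -> new Bin 9
Total bins used = 9

9


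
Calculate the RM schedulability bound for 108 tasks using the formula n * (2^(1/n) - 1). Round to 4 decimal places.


Compute 2^(1/108) = 1.0064386691
Subtract 1: 1.0064386691 - 1 = 0.0064386691
Multiply by n: 108 * 0.0064386691 = 0.6953762628
Round to 4 dp: 0.6954

0.6954


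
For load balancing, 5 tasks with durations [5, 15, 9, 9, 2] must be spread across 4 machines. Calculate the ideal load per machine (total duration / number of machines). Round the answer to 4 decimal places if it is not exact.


Total processing time = 5 + 15 + 9 + 9 + 2 = 40
Number of machines = 4
Ideal balanced load = 40 / 4 = 10.0

10.0


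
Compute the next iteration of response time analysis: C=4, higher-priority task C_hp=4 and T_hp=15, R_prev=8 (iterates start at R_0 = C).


R_next = C + ceil(R_prev / T_hp) * C_hp
ceil(8 / 15) = ceil(0.5333) = 1
Interference = 1 * 4 = 4
R_next = 4 + 4 = 8
R_next = R_prev, so the iteration has converged (response time = 8).

8


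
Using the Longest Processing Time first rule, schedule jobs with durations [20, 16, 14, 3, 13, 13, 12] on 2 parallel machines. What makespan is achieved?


Sort jobs in decreasing order (LPT): [20, 16, 14, 13, 13, 12, 3]
Assign each job to the least loaded machine:
  Machine 1: jobs [20, 13, 12], load = 45
  Machine 2: jobs [16, 14, 13, 3], load = 46
Makespan = max load = 46

46


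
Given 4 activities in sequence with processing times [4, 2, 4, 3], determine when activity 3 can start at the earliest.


Activity 3 starts after activities 1 through 2 complete.
Predecessor durations: [4, 2]
ES = 4 + 2 = 6

6


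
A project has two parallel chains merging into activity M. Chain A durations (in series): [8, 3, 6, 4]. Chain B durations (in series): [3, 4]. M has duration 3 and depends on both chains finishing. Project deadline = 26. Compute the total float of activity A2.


Forward pass: ES(A2) = sum of predecessors on chain A = 8
EF = ES + duration = 8 + 3 = 11
Backward pass: LF(M) = deadline = 26; LS(M) = 26 - 3 = 23
LF(A2) = LS(M) - sum(successors on chain A) = 23 - 10 = 13
LS = LF - duration = 13 - 3 = 10
Total float = LS - ES = 10 - 8 = 2

2


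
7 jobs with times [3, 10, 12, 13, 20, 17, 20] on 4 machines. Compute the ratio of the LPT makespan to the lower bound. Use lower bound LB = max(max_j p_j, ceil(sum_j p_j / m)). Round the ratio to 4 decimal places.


LPT order: [20, 20, 17, 13, 12, 10, 3]
Machine loads after assignment: [23, 20, 27, 25]
LPT makespan = 27
Lower bound = max(max_job, ceil(total/4)) = max(20, 24) = 24
Ratio = 27 / 24 = 1.125

1.125


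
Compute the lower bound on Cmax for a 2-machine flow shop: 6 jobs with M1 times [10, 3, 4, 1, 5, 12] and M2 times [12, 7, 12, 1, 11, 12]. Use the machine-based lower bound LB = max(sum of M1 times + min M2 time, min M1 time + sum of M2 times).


LB1 = sum(M1 times) + min(M2 times) = 35 + 1 = 36
LB2 = min(M1 times) + sum(M2 times) = 1 + 55 = 56
Lower bound = max(LB1, LB2) = max(36, 56) = 56

56


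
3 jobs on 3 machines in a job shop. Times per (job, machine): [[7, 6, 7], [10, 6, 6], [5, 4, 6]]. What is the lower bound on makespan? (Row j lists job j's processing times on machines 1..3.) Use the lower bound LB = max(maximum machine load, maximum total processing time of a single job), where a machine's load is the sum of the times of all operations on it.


Machine loads:
  Machine 1: 7 + 10 + 5 = 22
  Machine 2: 6 + 6 + 4 = 16
  Machine 3: 7 + 6 + 6 = 19
Max machine load = 22
Job totals:
  Job 1: 20
  Job 2: 22
  Job 3: 15
Max job total = 22
Lower bound = max(22, 22) = 22

22


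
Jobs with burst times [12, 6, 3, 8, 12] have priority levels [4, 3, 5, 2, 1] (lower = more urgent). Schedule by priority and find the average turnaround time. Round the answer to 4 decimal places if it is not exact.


Sort by priority (ascending = highest first):
Order: [(1, 12), (2, 8), (3, 6), (4, 12), (5, 3)]
Completion times:
  Priority 1, burst=12, C=12
  Priority 2, burst=8, C=20
  Priority 3, burst=6, C=26
  Priority 4, burst=12, C=38
  Priority 5, burst=3, C=41
Average turnaround = 137/5 = 27.4

27.4


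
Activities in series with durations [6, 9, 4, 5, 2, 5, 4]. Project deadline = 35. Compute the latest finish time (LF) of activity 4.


LF(activity 4) = deadline - sum of successor durations
Successors: activities 5 through 7 with durations [2, 5, 4]
Sum of successor durations = 11
LF = 35 - 11 = 24

24


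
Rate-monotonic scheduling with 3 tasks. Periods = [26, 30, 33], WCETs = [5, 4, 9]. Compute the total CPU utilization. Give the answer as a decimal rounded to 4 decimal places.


Compute individual utilizations (exact fractions):
  Task 1: C/T = 5/26 (approx. 0.1923)
  Task 2: C/T = 4/30 = 2/15 (approx. 0.1333)
  Task 3: C/T = 9/33 = 3/11 (approx. 0.2727)
Total utilization U = 5/26 + 2/15 + 3/11 = 2567/4290
Rounded to 4 decimal places: U = 0.5984
RM (Liu & Layland) bound for 3 tasks = 0.779763; compare with U = 2567/4290 (approx. 0.598368)
U <= bound, so schedulable by RM sufficient condition.

0.5984


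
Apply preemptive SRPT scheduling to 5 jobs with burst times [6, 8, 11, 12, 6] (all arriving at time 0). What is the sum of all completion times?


Since all jobs arrive at t=0, SRPT equals SPT ordering.
SPT order: [6, 6, 8, 11, 12]
Completion times:
  Job 1: p=6, C=6
  Job 2: p=6, C=12
  Job 3: p=8, C=20
  Job 4: p=11, C=31
  Job 5: p=12, C=43
Total completion time = 6 + 12 + 20 + 31 + 43 = 112

112


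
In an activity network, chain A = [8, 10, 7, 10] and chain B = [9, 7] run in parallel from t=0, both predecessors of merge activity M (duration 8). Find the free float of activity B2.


ES(B2) = sum of predecessors on chain B = 9
EF(B2) = ES + duration = 9 + 7 = 16
Successor of B2 is M. ES(M) = max(sum(A), sum(B)) = max(35, 16) = 35
Free float = ES(successor) - EF(current) = 35 - 16 = 19

19


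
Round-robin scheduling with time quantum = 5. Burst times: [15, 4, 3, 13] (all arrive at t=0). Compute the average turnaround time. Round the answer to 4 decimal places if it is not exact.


Time quantum = 5
Execution trace:
  J1 runs 5 units, time = 5
  J2 runs 4 units, time = 9
  J3 runs 3 units, time = 12
  J4 runs 5 units, time = 17
  J1 runs 5 units, time = 22
  J4 runs 5 units, time = 27
  J1 runs 5 units, time = 32
  J4 runs 3 units, time = 35
Finish times: [32, 9, 12, 35]
Average turnaround = 88/4 = 22.0

22.0


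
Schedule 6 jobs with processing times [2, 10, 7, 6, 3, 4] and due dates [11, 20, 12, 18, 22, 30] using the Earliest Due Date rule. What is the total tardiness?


Sort by due date (EDD order): [(2, 11), (7, 12), (6, 18), (10, 20), (3, 22), (4, 30)]
Compute completion times and tardiness:
  Job 1: p=2, d=11, C=2, tardiness=max(0,2-11)=0
  Job 2: p=7, d=12, C=9, tardiness=max(0,9-12)=0
  Job 3: p=6, d=18, C=15, tardiness=max(0,15-18)=0
  Job 4: p=10, d=20, C=25, tardiness=max(0,25-20)=5
  Job 5: p=3, d=22, C=28, tardiness=max(0,28-22)=6
  Job 6: p=4, d=30, C=32, tardiness=max(0,32-30)=2
Total tardiness = 13

13


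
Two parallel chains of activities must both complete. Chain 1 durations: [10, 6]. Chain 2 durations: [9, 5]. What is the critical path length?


Path A total = 10 + 6 = 16
Path B total = 9 + 5 = 14
Critical path = longest path = max(16, 14) = 16

16


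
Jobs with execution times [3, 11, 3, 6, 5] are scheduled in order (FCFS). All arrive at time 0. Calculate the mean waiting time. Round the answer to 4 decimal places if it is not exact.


FCFS order (as given): [3, 11, 3, 6, 5]
Waiting times:
  Job 1: wait = 0
  Job 2: wait = 3
  Job 3: wait = 14
  Job 4: wait = 17
  Job 5: wait = 23
Sum of waiting times = 57
Average waiting time = 57/5 = 11.4

11.4


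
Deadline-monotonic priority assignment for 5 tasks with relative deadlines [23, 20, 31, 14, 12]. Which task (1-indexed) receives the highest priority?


Sort tasks by relative deadline (ascending):
  Task 5: deadline = 12
  Task 4: deadline = 14
  Task 2: deadline = 20
  Task 1: deadline = 23
  Task 3: deadline = 31
Priority order (highest first): [5, 4, 2, 1, 3]
Highest priority task = 5

5


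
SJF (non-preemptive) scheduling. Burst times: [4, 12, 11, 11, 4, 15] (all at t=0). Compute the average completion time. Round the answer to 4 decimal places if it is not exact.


SJF order (ascending): [4, 4, 11, 11, 12, 15]
Completion times:
  Job 1: burst=4, C=4
  Job 2: burst=4, C=8
  Job 3: burst=11, C=19
  Job 4: burst=11, C=30
  Job 5: burst=12, C=42
  Job 6: burst=15, C=57
Average completion = 160/6 = 26.6667

26.6667


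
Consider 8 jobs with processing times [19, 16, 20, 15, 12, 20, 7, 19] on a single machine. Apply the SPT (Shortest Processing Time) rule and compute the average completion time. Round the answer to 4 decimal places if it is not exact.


Sort jobs by processing time (SPT order): [7, 12, 15, 16, 19, 19, 20, 20]
Compute completion times sequentially:
  Job 1: processing = 7, completes at 7
  Job 2: processing = 12, completes at 19
  Job 3: processing = 15, completes at 34
  Job 4: processing = 16, completes at 50
  Job 5: processing = 19, completes at 69
  Job 6: processing = 19, completes at 88
  Job 7: processing = 20, completes at 108
  Job 8: processing = 20, completes at 128
Sum of completion times = 503
Average completion time = 503/8 = 62.875

62.875


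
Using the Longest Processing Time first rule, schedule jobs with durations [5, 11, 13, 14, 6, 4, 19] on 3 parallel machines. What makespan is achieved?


Sort jobs in decreasing order (LPT): [19, 14, 13, 11, 6, 5, 4]
Assign each job to the least loaded machine:
  Machine 1: jobs [19, 5], load = 24
  Machine 2: jobs [14, 6, 4], load = 24
  Machine 3: jobs [13, 11], load = 24
Makespan = max load = 24

24


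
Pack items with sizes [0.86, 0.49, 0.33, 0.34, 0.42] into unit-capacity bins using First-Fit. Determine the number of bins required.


Place items sequentially using First-Fit:
  Item 0.86 -> new Bin 1
  Item 0.49 -> new Bin 2
  Item 0.33 -> Bin 2 (now 0.82)
  Item 0.34 -> new Bin 3
  Item 0.42 -> Bin 3 (now 0.76)
Total bins used = 3

3


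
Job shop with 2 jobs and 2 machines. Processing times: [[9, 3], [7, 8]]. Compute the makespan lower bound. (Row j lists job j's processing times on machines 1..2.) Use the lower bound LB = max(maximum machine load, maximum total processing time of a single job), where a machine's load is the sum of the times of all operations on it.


Machine loads:
  Machine 1: 9 + 7 = 16
  Machine 2: 3 + 8 = 11
Max machine load = 16
Job totals:
  Job 1: 12
  Job 2: 15
Max job total = 15
Lower bound = max(16, 15) = 16

16


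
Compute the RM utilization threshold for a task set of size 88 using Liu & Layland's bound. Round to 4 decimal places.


Compute 2^(1/88) = 1.0079077751
Subtract 1: 1.0079077751 - 1 = 0.0079077751
Multiply by n: 88 * 0.0079077751 = 0.6958842088
Round to 4 dp: 0.6959

0.6959


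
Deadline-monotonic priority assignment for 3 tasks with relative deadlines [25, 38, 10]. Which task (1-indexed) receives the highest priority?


Sort tasks by relative deadline (ascending):
  Task 3: deadline = 10
  Task 1: deadline = 25
  Task 2: deadline = 38
Priority order (highest first): [3, 1, 2]
Highest priority task = 3

3


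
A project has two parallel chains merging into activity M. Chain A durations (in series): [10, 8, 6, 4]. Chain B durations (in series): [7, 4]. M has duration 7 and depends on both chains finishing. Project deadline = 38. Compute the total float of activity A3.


Forward pass: ES(A3) = sum of predecessors on chain A = 18
EF = ES + duration = 18 + 6 = 24
Backward pass: LF(M) = deadline = 38; LS(M) = 38 - 7 = 31
LF(A3) = LS(M) - sum(successors on chain A) = 31 - 4 = 27
LS = LF - duration = 27 - 6 = 21
Total float = LS - ES = 21 - 18 = 3

3


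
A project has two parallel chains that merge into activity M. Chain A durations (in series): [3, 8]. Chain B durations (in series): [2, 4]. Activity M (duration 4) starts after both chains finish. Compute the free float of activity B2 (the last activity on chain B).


ES(B2) = sum of predecessors on chain B = 2
EF(B2) = ES + duration = 2 + 4 = 6
Successor of B2 is M. ES(M) = max(sum(A), sum(B)) = max(11, 6) = 11
Free float = ES(successor) - EF(current) = 11 - 6 = 5

5


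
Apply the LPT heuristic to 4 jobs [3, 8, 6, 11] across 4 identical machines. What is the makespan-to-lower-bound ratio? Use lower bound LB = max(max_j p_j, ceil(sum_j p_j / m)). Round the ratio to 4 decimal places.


LPT order: [11, 8, 6, 3]
Machine loads after assignment: [11, 8, 6, 3]
LPT makespan = 11
Lower bound = max(max_job, ceil(total/4)) = max(11, 7) = 11
Ratio = 11 / 11 = 1.0

1.0


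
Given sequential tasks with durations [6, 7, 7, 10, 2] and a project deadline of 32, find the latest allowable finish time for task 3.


LF(activity 3) = deadline - sum of successor durations
Successors: activities 4 through 5 with durations [10, 2]
Sum of successor durations = 12
LF = 32 - 12 = 20

20


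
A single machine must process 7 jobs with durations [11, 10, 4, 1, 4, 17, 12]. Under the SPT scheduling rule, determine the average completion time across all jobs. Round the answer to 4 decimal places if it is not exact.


Sort jobs by processing time (SPT order): [1, 4, 4, 10, 11, 12, 17]
Compute completion times sequentially:
  Job 1: processing = 1, completes at 1
  Job 2: processing = 4, completes at 5
  Job 3: processing = 4, completes at 9
  Job 4: processing = 10, completes at 19
  Job 5: processing = 11, completes at 30
  Job 6: processing = 12, completes at 42
  Job 7: processing = 17, completes at 59
Sum of completion times = 165
Average completion time = 165/7 = 23.5714

23.5714


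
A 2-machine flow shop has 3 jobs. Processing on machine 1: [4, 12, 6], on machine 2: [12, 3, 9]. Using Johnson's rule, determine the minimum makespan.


Apply Johnson's rule:
  Group 1 (a <= b): [(1, 4, 12), (3, 6, 9)]
  Group 2 (a > b): [(2, 12, 3)]
Optimal job order: [1, 3, 2]
Schedule:
  Job 1: M1 done at 4, M2 done at 16
  Job 3: M1 done at 10, M2 done at 25
  Job 2: M1 done at 22, M2 done at 28
Makespan = 28

28


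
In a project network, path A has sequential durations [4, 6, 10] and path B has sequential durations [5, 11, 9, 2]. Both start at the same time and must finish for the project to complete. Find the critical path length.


Path A total = 4 + 6 + 10 = 20
Path B total = 5 + 11 + 9 + 2 = 27
Critical path = longest path = max(20, 27) = 27

27


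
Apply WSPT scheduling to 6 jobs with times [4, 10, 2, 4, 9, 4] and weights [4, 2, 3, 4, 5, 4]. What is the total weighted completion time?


Compute p/w ratios and sort ascending (WSPT): [(2, 3), (4, 4), (4, 4), (4, 4), (9, 5), (10, 2)]
Compute weighted completion times:
  Job (p=2,w=3): C=2, w*C=3*2=6
  Job (p=4,w=4): C=6, w*C=4*6=24
  Job (p=4,w=4): C=10, w*C=4*10=40
  Job (p=4,w=4): C=14, w*C=4*14=56
  Job (p=9,w=5): C=23, w*C=5*23=115
  Job (p=10,w=2): C=33, w*C=2*33=66
Total weighted completion time = 307

307


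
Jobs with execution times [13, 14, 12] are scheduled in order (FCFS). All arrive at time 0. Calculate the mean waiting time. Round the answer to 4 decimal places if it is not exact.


FCFS order (as given): [13, 14, 12]
Waiting times:
  Job 1: wait = 0
  Job 2: wait = 13
  Job 3: wait = 27
Sum of waiting times = 40
Average waiting time = 40/3 = 13.3333

13.3333


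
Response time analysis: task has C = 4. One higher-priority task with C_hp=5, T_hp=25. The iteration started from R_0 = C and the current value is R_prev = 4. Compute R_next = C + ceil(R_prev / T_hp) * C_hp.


R_next = C + ceil(R_prev / T_hp) * C_hp
ceil(4 / 25) = ceil(0.16) = 1
Interference = 1 * 5 = 5
R_next = 4 + 5 = 9

9


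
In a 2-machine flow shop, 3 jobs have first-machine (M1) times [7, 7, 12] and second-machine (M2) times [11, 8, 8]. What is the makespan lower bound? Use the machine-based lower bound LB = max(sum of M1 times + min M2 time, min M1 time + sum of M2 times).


LB1 = sum(M1 times) + min(M2 times) = 26 + 8 = 34
LB2 = min(M1 times) + sum(M2 times) = 7 + 27 = 34
Lower bound = max(LB1, LB2) = max(34, 34) = 34

34


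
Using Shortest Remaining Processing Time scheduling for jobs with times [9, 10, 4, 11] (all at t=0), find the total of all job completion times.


Since all jobs arrive at t=0, SRPT equals SPT ordering.
SPT order: [4, 9, 10, 11]
Completion times:
  Job 1: p=4, C=4
  Job 2: p=9, C=13
  Job 3: p=10, C=23
  Job 4: p=11, C=34
Total completion time = 4 + 13 + 23 + 34 = 74

74


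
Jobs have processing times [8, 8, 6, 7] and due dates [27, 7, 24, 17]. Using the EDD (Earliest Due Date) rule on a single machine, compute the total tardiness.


Sort by due date (EDD order): [(8, 7), (7, 17), (6, 24), (8, 27)]
Compute completion times and tardiness:
  Job 1: p=8, d=7, C=8, tardiness=max(0,8-7)=1
  Job 2: p=7, d=17, C=15, tardiness=max(0,15-17)=0
  Job 3: p=6, d=24, C=21, tardiness=max(0,21-24)=0
  Job 4: p=8, d=27, C=29, tardiness=max(0,29-27)=2
Total tardiness = 3

3


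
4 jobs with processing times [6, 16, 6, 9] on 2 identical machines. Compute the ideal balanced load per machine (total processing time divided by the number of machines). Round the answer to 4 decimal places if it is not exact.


Total processing time = 6 + 16 + 6 + 9 = 37
Number of machines = 2
Ideal balanced load = 37 / 2 = 18.5

18.5


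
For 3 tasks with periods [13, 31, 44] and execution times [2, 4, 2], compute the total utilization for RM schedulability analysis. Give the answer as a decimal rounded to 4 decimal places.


Compute individual utilizations (exact fractions):
  Task 1: C/T = 2/13 (approx. 0.1538)
  Task 2: C/T = 4/31 (approx. 0.129)
  Task 3: C/T = 2/44 = 1/22 (approx. 0.0455)
Total utilization U = 2/13 + 4/31 + 1/22 = 2911/8866
Rounded to 4 decimal places: U = 0.3283
RM (Liu & Layland) bound for 3 tasks = 0.779763; compare with U = 2911/8866 (approx. 0.328333)
U <= bound, so schedulable by RM sufficient condition.

0.3283


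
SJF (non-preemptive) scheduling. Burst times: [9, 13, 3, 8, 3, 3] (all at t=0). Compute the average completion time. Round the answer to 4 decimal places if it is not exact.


SJF order (ascending): [3, 3, 3, 8, 9, 13]
Completion times:
  Job 1: burst=3, C=3
  Job 2: burst=3, C=6
  Job 3: burst=3, C=9
  Job 4: burst=8, C=17
  Job 5: burst=9, C=26
  Job 6: burst=13, C=39
Average completion = 100/6 = 16.6667

16.6667


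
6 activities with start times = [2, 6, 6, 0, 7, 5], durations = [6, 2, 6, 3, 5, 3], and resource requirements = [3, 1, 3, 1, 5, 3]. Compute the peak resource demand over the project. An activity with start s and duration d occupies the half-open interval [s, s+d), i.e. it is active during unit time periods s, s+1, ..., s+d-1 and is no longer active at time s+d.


Each activity i is active on [start_i, start_i + duration_i).
Compute total resource usage per time slot:
  t=0: active resources = [1], total = 1
  t=1: active resources = [1], total = 1
  t=2: active resources = [3, 1], total = 4
  t=3: active resources = [3], total = 3
  t=4: active resources = [3], total = 3
  t=5: active resources = [3, 3], total = 6
  t=6: active resources = [3, 1, 3, 3], total = 10
  t=7: active resources = [3, 1, 3, 5, 3], total = 15
  t=8: active resources = [3, 5], total = 8
  t=9: active resources = [3, 5], total = 8
  t=10: active resources = [3, 5], total = 8
  t=11: active resources = [3, 5], total = 8
Peak resource demand = 15

15


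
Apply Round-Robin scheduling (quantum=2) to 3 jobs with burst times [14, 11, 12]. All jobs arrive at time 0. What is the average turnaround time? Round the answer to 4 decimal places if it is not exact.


Time quantum = 2
Execution trace:
  J1 runs 2 units, time = 2
  J2 runs 2 units, time = 4
  J3 runs 2 units, time = 6
  J1 runs 2 units, time = 8
  J2 runs 2 units, time = 10
  J3 runs 2 units, time = 12
  J1 runs 2 units, time = 14
  J2 runs 2 units, time = 16
  J3 runs 2 units, time = 18
  J1 runs 2 units, time = 20
  J2 runs 2 units, time = 22
  J3 runs 2 units, time = 24
  J1 runs 2 units, time = 26
  J2 runs 2 units, time = 28
  J3 runs 2 units, time = 30
  J1 runs 2 units, time = 32
  J2 runs 1 units, time = 33
  J3 runs 2 units, time = 35
  J1 runs 2 units, time = 37
Finish times: [37, 33, 35]
Average turnaround = 105/3 = 35.0

35.0


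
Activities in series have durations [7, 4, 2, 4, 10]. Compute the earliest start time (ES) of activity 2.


Activity 2 starts after activities 1 through 1 complete.
Predecessor durations: [7]
ES = 7 = 7

7
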